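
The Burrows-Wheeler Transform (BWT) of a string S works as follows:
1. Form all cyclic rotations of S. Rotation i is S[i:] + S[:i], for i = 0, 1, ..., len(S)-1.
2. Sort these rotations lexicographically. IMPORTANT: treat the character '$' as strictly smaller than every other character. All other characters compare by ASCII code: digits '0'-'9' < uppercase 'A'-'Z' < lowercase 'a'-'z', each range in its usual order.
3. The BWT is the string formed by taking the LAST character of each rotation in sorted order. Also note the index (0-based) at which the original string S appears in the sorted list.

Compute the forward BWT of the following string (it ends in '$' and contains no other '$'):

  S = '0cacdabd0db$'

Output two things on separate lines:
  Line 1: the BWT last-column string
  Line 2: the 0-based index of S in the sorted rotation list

Answer: b$ddcda0abc0
1

Derivation:
All 12 rotations (rotation i = S[i:]+S[:i]):
  rot[0] = 0cacdabd0db$
  rot[1] = cacdabd0db$0
  rot[2] = acdabd0db$0c
  rot[3] = cdabd0db$0ca
  rot[4] = dabd0db$0cac
  rot[5] = abd0db$0cacd
  rot[6] = bd0db$0cacda
  rot[7] = d0db$0cacdab
  rot[8] = 0db$0cacdabd
  rot[9] = db$0cacdabd0
  rot[10] = b$0cacdabd0d
  rot[11] = $0cacdabd0db
Sorted (with $ < everything):
  sorted[0] = $0cacdabd0db  (last char: 'b')
  sorted[1] = 0cacdabd0db$  (last char: '$')
  sorted[2] = 0db$0cacdabd  (last char: 'd')
  sorted[3] = abd0db$0cacd  (last char: 'd')
  sorted[4] = acdabd0db$0c  (last char: 'c')
  sorted[5] = b$0cacdabd0d  (last char: 'd')
  sorted[6] = bd0db$0cacda  (last char: 'a')
  sorted[7] = cacdabd0db$0  (last char: '0')
  sorted[8] = cdabd0db$0ca  (last char: 'a')
  sorted[9] = d0db$0cacdab  (last char: 'b')
  sorted[10] = dabd0db$0cac  (last char: 'c')
  sorted[11] = db$0cacdabd0  (last char: '0')
Last column: b$ddcda0abc0
Original string S is at sorted index 1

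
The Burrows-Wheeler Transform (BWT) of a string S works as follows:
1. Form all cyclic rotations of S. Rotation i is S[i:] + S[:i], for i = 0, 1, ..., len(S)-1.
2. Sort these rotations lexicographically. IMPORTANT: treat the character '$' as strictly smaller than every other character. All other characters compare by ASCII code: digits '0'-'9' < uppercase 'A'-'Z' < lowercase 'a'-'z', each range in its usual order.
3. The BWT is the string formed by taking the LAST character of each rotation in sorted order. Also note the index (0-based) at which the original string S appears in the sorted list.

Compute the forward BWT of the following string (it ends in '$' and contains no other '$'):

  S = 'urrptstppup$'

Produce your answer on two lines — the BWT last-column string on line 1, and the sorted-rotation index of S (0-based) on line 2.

Answer: putrprutspp$
11

Derivation:
All 12 rotations (rotation i = S[i:]+S[:i]):
  rot[0] = urrptstppup$
  rot[1] = rrptstppup$u
  rot[2] = rptstppup$ur
  rot[3] = ptstppup$urr
  rot[4] = tstppup$urrp
  rot[5] = stppup$urrpt
  rot[6] = tppup$urrpts
  rot[7] = ppup$urrptst
  rot[8] = pup$urrptstp
  rot[9] = up$urrptstpp
  rot[10] = p$urrptstppu
  rot[11] = $urrptstppup
Sorted (with $ < everything):
  sorted[0] = $urrptstppup  (last char: 'p')
  sorted[1] = p$urrptstppu  (last char: 'u')
  sorted[2] = ppup$urrptst  (last char: 't')
  sorted[3] = ptstppup$urr  (last char: 'r')
  sorted[4] = pup$urrptstp  (last char: 'p')
  sorted[5] = rptstppup$ur  (last char: 'r')
  sorted[6] = rrptstppup$u  (last char: 'u')
  sorted[7] = stppup$urrpt  (last char: 't')
  sorted[8] = tppup$urrpts  (last char: 's')
  sorted[9] = tstppup$urrp  (last char: 'p')
  sorted[10] = up$urrptstpp  (last char: 'p')
  sorted[11] = urrptstppup$  (last char: '$')
Last column: putrprutspp$
Original string S is at sorted index 11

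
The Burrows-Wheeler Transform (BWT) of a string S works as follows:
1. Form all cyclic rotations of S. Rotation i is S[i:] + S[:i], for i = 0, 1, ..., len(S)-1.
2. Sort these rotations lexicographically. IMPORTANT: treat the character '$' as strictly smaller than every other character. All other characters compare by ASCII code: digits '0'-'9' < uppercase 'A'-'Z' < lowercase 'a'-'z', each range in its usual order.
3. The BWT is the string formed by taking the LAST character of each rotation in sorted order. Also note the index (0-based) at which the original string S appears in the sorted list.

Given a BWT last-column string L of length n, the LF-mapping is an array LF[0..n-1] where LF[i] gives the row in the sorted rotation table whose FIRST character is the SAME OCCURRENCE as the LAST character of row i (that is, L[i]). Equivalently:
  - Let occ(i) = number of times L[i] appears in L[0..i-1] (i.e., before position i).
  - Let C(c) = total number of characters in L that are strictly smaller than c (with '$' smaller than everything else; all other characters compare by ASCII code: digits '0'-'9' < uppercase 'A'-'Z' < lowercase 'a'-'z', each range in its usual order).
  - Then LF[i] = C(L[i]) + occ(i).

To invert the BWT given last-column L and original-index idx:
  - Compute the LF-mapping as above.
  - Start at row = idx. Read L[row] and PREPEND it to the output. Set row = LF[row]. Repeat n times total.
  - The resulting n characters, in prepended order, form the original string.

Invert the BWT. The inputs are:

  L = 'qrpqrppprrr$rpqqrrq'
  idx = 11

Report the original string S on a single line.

LF mapping: 6 11 1 7 12 2 3 4 13 14 15 0 16 5 8 9 17 18 10
Walk LF starting at row 11, prepending L[row]:
  step 1: row=11, L[11]='$', prepend. Next row=LF[11]=0
  step 2: row=0, L[0]='q', prepend. Next row=LF[0]=6
  step 3: row=6, L[6]='p', prepend. Next row=LF[6]=3
  step 4: row=3, L[3]='q', prepend. Next row=LF[3]=7
  step 5: row=7, L[7]='p', prepend. Next row=LF[7]=4
  step 6: row=4, L[4]='r', prepend. Next row=LF[4]=12
  step 7: row=12, L[12]='r', prepend. Next row=LF[12]=16
  step 8: row=16, L[16]='r', prepend. Next row=LF[16]=17
  step 9: row=17, L[17]='r', prepend. Next row=LF[17]=18
  step 10: row=18, L[18]='q', prepend. Next row=LF[18]=10
  step 11: row=10, L[10]='r', prepend. Next row=LF[10]=15
  step 12: row=15, L[15]='q', prepend. Next row=LF[15]=9
  step 13: row=9, L[9]='r', prepend. Next row=LF[9]=14
  step 14: row=14, L[14]='q', prepend. Next row=LF[14]=8
  step 15: row=8, L[8]='r', prepend. Next row=LF[8]=13
  step 16: row=13, L[13]='p', prepend. Next row=LF[13]=5
  step 17: row=5, L[5]='p', prepend. Next row=LF[5]=2
  step 18: row=2, L[2]='p', prepend. Next row=LF[2]=1
  step 19: row=1, L[1]='r', prepend. Next row=LF[1]=11
Reversed output: rppprqrqrqrrrrpqpq$

Answer: rppprqrqrqrrrrpqpq$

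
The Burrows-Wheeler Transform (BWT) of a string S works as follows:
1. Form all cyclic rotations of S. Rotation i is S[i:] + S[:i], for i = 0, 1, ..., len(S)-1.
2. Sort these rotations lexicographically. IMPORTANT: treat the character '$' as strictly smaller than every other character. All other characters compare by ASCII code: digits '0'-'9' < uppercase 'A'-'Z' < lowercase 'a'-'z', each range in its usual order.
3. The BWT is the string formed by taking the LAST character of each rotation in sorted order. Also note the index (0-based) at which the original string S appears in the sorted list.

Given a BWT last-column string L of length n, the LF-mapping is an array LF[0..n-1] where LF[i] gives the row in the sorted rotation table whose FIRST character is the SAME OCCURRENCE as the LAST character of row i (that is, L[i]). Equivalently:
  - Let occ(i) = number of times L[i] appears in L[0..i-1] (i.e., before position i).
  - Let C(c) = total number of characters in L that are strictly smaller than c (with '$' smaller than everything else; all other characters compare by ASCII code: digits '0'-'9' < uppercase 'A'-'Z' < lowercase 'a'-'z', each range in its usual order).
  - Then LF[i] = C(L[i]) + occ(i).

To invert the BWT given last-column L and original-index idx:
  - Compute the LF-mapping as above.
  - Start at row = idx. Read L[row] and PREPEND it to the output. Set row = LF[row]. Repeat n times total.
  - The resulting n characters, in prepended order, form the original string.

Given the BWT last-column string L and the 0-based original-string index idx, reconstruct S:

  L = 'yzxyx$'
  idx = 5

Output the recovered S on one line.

Answer: zxxyy$

Derivation:
LF mapping: 3 5 1 4 2 0
Walk LF starting at row 5, prepending L[row]:
  step 1: row=5, L[5]='$', prepend. Next row=LF[5]=0
  step 2: row=0, L[0]='y', prepend. Next row=LF[0]=3
  step 3: row=3, L[3]='y', prepend. Next row=LF[3]=4
  step 4: row=4, L[4]='x', prepend. Next row=LF[4]=2
  step 5: row=2, L[2]='x', prepend. Next row=LF[2]=1
  step 6: row=1, L[1]='z', prepend. Next row=LF[1]=5
Reversed output: zxxyy$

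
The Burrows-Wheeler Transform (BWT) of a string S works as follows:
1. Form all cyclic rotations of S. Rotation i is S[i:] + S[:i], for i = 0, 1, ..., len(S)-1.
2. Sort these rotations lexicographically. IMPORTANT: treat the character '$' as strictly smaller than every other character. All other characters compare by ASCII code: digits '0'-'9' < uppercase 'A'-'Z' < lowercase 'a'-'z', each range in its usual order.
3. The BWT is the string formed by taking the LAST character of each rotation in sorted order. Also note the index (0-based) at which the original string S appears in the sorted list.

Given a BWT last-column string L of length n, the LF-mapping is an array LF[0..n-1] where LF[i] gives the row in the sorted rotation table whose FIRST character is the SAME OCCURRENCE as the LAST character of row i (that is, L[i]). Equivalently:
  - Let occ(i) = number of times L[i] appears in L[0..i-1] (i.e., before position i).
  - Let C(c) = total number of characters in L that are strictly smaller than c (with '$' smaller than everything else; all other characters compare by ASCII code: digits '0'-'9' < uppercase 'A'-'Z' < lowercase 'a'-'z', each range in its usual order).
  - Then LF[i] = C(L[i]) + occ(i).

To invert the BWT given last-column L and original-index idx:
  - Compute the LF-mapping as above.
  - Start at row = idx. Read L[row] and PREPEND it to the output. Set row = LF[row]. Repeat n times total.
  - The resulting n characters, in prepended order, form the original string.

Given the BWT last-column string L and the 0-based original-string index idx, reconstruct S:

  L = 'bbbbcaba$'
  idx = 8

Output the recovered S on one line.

Answer: cbababbb$

Derivation:
LF mapping: 3 4 5 6 8 1 7 2 0
Walk LF starting at row 8, prepending L[row]:
  step 1: row=8, L[8]='$', prepend. Next row=LF[8]=0
  step 2: row=0, L[0]='b', prepend. Next row=LF[0]=3
  step 3: row=3, L[3]='b', prepend. Next row=LF[3]=6
  step 4: row=6, L[6]='b', prepend. Next row=LF[6]=7
  step 5: row=7, L[7]='a', prepend. Next row=LF[7]=2
  step 6: row=2, L[2]='b', prepend. Next row=LF[2]=5
  step 7: row=5, L[5]='a', prepend. Next row=LF[5]=1
  step 8: row=1, L[1]='b', prepend. Next row=LF[1]=4
  step 9: row=4, L[4]='c', prepend. Next row=LF[4]=8
Reversed output: cbababbb$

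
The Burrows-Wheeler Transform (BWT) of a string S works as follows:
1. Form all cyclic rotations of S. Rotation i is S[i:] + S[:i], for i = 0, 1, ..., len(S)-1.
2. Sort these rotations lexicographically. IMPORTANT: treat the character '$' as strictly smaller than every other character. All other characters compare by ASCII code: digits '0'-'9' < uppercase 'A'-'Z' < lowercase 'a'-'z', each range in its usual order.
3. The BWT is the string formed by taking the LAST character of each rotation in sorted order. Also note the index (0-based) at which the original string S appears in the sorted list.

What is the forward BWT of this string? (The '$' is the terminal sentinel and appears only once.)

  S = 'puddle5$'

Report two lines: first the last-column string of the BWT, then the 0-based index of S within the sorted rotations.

All 8 rotations (rotation i = S[i:]+S[:i]):
  rot[0] = puddle5$
  rot[1] = uddle5$p
  rot[2] = ddle5$pu
  rot[3] = dle5$pud
  rot[4] = le5$pudd
  rot[5] = e5$puddl
  rot[6] = 5$puddle
  rot[7] = $puddle5
Sorted (with $ < everything):
  sorted[0] = $puddle5  (last char: '5')
  sorted[1] = 5$puddle  (last char: 'e')
  sorted[2] = ddle5$pu  (last char: 'u')
  sorted[3] = dle5$pud  (last char: 'd')
  sorted[4] = e5$puddl  (last char: 'l')
  sorted[5] = le5$pudd  (last char: 'd')
  sorted[6] = puddle5$  (last char: '$')
  sorted[7] = uddle5$p  (last char: 'p')
Last column: 5eudld$p
Original string S is at sorted index 6

Answer: 5eudld$p
6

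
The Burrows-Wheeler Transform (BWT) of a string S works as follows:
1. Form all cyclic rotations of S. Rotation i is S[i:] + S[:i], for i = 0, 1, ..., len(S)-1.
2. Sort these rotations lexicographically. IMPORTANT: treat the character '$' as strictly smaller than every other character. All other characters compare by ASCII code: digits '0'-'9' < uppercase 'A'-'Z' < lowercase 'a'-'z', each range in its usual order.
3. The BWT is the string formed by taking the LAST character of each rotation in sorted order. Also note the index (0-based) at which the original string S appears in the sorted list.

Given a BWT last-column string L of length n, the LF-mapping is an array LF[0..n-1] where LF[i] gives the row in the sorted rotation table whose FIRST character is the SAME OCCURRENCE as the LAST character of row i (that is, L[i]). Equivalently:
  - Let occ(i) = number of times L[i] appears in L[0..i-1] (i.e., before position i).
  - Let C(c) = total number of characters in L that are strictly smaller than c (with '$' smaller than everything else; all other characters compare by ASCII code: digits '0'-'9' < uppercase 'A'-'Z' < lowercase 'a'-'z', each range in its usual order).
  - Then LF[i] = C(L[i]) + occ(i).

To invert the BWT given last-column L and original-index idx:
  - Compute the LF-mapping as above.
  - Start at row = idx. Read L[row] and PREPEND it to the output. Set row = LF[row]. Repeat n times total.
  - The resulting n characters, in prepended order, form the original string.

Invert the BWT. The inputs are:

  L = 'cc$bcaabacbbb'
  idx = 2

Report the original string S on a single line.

LF mapping: 9 10 0 4 11 1 2 5 3 12 6 7 8
Walk LF starting at row 2, prepending L[row]:
  step 1: row=2, L[2]='$', prepend. Next row=LF[2]=0
  step 2: row=0, L[0]='c', prepend. Next row=LF[0]=9
  step 3: row=9, L[9]='c', prepend. Next row=LF[9]=12
  step 4: row=12, L[12]='b', prepend. Next row=LF[12]=8
  step 5: row=8, L[8]='a', prepend. Next row=LF[8]=3
  step 6: row=3, L[3]='b', prepend. Next row=LF[3]=4
  step 7: row=4, L[4]='c', prepend. Next row=LF[4]=11
  step 8: row=11, L[11]='b', prepend. Next row=LF[11]=7
  step 9: row=7, L[7]='b', prepend. Next row=LF[7]=5
  step 10: row=5, L[5]='a', prepend. Next row=LF[5]=1
  step 11: row=1, L[1]='c', prepend. Next row=LF[1]=10
  step 12: row=10, L[10]='b', prepend. Next row=LF[10]=6
  step 13: row=6, L[6]='a', prepend. Next row=LF[6]=2
Reversed output: abcabbcbabcc$

Answer: abcabbcbabcc$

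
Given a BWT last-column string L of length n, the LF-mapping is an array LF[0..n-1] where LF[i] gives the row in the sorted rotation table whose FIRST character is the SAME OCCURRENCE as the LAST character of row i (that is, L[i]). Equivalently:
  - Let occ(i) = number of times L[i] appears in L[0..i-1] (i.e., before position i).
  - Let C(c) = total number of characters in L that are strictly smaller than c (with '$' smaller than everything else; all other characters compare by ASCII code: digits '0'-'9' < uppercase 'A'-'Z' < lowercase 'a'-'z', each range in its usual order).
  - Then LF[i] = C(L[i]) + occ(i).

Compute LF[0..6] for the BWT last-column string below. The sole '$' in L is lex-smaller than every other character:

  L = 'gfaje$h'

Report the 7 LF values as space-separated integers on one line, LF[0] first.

Answer: 4 3 1 6 2 0 5

Derivation:
Char counts: '$':1, 'a':1, 'e':1, 'f':1, 'g':1, 'h':1, 'j':1
C (first-col start): C('$')=0, C('a')=1, C('e')=2, C('f')=3, C('g')=4, C('h')=5, C('j')=6
L[0]='g': occ=0, LF[0]=C('g')+0=4+0=4
L[1]='f': occ=0, LF[1]=C('f')+0=3+0=3
L[2]='a': occ=0, LF[2]=C('a')+0=1+0=1
L[3]='j': occ=0, LF[3]=C('j')+0=6+0=6
L[4]='e': occ=0, LF[4]=C('e')+0=2+0=2
L[5]='$': occ=0, LF[5]=C('$')+0=0+0=0
L[6]='h': occ=0, LF[6]=C('h')+0=5+0=5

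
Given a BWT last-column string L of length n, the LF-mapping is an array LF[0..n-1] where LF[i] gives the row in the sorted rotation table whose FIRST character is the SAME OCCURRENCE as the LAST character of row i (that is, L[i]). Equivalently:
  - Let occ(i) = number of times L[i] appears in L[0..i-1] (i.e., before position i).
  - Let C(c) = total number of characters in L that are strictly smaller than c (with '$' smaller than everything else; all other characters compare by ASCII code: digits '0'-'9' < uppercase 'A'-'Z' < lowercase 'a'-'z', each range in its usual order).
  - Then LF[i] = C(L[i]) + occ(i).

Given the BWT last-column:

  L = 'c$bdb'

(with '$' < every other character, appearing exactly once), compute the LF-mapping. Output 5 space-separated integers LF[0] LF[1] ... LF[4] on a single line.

Answer: 3 0 1 4 2

Derivation:
Char counts: '$':1, 'b':2, 'c':1, 'd':1
C (first-col start): C('$')=0, C('b')=1, C('c')=3, C('d')=4
L[0]='c': occ=0, LF[0]=C('c')+0=3+0=3
L[1]='$': occ=0, LF[1]=C('$')+0=0+0=0
L[2]='b': occ=0, LF[2]=C('b')+0=1+0=1
L[3]='d': occ=0, LF[3]=C('d')+0=4+0=4
L[4]='b': occ=1, LF[4]=C('b')+1=1+1=2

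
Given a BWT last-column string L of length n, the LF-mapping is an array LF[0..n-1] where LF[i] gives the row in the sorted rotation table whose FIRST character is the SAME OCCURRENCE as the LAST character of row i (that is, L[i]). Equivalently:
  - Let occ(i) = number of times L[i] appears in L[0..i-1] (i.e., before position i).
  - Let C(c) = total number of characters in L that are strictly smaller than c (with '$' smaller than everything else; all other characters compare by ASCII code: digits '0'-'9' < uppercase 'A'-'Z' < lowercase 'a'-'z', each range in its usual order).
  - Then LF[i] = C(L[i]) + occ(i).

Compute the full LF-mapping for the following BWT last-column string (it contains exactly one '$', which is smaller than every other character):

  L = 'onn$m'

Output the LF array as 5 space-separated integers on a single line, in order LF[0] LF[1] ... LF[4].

Char counts: '$':1, 'm':1, 'n':2, 'o':1
C (first-col start): C('$')=0, C('m')=1, C('n')=2, C('o')=4
L[0]='o': occ=0, LF[0]=C('o')+0=4+0=4
L[1]='n': occ=0, LF[1]=C('n')+0=2+0=2
L[2]='n': occ=1, LF[2]=C('n')+1=2+1=3
L[3]='$': occ=0, LF[3]=C('$')+0=0+0=0
L[4]='m': occ=0, LF[4]=C('m')+0=1+0=1

Answer: 4 2 3 0 1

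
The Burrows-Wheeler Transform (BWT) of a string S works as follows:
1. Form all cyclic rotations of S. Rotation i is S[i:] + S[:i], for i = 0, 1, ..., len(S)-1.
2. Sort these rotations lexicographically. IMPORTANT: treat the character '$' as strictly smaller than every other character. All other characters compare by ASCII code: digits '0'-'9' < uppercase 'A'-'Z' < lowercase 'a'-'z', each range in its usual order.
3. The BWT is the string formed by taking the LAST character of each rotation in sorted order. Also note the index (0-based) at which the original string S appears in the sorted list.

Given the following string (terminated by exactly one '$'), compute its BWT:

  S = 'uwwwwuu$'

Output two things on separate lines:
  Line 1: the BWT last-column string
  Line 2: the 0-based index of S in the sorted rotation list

Answer: uuw$wwwu
3

Derivation:
All 8 rotations (rotation i = S[i:]+S[:i]):
  rot[0] = uwwwwuu$
  rot[1] = wwwwuu$u
  rot[2] = wwwuu$uw
  rot[3] = wwuu$uww
  rot[4] = wuu$uwww
  rot[5] = uu$uwwww
  rot[6] = u$uwwwwu
  rot[7] = $uwwwwuu
Sorted (with $ < everything):
  sorted[0] = $uwwwwuu  (last char: 'u')
  sorted[1] = u$uwwwwu  (last char: 'u')
  sorted[2] = uu$uwwww  (last char: 'w')
  sorted[3] = uwwwwuu$  (last char: '$')
  sorted[4] = wuu$uwww  (last char: 'w')
  sorted[5] = wwuu$uww  (last char: 'w')
  sorted[6] = wwwuu$uw  (last char: 'w')
  sorted[7] = wwwwuu$u  (last char: 'u')
Last column: uuw$wwwu
Original string S is at sorted index 3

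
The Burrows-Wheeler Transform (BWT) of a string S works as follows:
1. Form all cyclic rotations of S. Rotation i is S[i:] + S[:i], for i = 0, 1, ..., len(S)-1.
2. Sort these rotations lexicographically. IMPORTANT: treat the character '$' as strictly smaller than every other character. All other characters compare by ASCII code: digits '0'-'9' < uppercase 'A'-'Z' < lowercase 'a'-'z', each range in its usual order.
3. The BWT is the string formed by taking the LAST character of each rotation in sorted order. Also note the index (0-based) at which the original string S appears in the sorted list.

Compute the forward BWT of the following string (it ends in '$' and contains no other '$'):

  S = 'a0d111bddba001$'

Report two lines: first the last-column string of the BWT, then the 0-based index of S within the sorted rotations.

All 15 rotations (rotation i = S[i:]+S[:i]):
  rot[0] = a0d111bddba001$
  rot[1] = 0d111bddba001$a
  rot[2] = d111bddba001$a0
  rot[3] = 111bddba001$a0d
  rot[4] = 11bddba001$a0d1
  rot[5] = 1bddba001$a0d11
  rot[6] = bddba001$a0d111
  rot[7] = ddba001$a0d111b
  rot[8] = dba001$a0d111bd
  rot[9] = ba001$a0d111bdd
  rot[10] = a001$a0d111bddb
  rot[11] = 001$a0d111bddba
  rot[12] = 01$a0d111bddba0
  rot[13] = 1$a0d111bddba00
  rot[14] = $a0d111bddba001
Sorted (with $ < everything):
  sorted[0] = $a0d111bddba001  (last char: '1')
  sorted[1] = 001$a0d111bddba  (last char: 'a')
  sorted[2] = 01$a0d111bddba0  (last char: '0')
  sorted[3] = 0d111bddba001$a  (last char: 'a')
  sorted[4] = 1$a0d111bddba00  (last char: '0')
  sorted[5] = 111bddba001$a0d  (last char: 'd')
  sorted[6] = 11bddba001$a0d1  (last char: '1')
  sorted[7] = 1bddba001$a0d11  (last char: '1')
  sorted[8] = a001$a0d111bddb  (last char: 'b')
  sorted[9] = a0d111bddba001$  (last char: '$')
  sorted[10] = ba001$a0d111bdd  (last char: 'd')
  sorted[11] = bddba001$a0d111  (last char: '1')
  sorted[12] = d111bddba001$a0  (last char: '0')
  sorted[13] = dba001$a0d111bd  (last char: 'd')
  sorted[14] = ddba001$a0d111b  (last char: 'b')
Last column: 1a0a0d11b$d10db
Original string S is at sorted index 9

Answer: 1a0a0d11b$d10db
9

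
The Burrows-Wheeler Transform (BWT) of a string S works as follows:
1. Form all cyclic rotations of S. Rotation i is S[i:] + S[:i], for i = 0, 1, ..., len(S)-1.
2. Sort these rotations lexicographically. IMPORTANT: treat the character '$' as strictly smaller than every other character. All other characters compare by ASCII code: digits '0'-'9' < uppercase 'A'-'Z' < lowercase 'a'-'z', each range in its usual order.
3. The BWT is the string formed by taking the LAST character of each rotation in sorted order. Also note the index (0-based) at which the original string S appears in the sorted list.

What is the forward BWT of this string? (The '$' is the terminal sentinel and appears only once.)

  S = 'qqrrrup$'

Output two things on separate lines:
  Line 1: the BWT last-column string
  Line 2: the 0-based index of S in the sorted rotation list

All 8 rotations (rotation i = S[i:]+S[:i]):
  rot[0] = qqrrrup$
  rot[1] = qrrrup$q
  rot[2] = rrrup$qq
  rot[3] = rrup$qqr
  rot[4] = rup$qqrr
  rot[5] = up$qqrrr
  rot[6] = p$qqrrru
  rot[7] = $qqrrrup
Sorted (with $ < everything):
  sorted[0] = $qqrrrup  (last char: 'p')
  sorted[1] = p$qqrrru  (last char: 'u')
  sorted[2] = qqrrrup$  (last char: '$')
  sorted[3] = qrrrup$q  (last char: 'q')
  sorted[4] = rrrup$qq  (last char: 'q')
  sorted[5] = rrup$qqr  (last char: 'r')
  sorted[6] = rup$qqrr  (last char: 'r')
  sorted[7] = up$qqrrr  (last char: 'r')
Last column: pu$qqrrr
Original string S is at sorted index 2

Answer: pu$qqrrr
2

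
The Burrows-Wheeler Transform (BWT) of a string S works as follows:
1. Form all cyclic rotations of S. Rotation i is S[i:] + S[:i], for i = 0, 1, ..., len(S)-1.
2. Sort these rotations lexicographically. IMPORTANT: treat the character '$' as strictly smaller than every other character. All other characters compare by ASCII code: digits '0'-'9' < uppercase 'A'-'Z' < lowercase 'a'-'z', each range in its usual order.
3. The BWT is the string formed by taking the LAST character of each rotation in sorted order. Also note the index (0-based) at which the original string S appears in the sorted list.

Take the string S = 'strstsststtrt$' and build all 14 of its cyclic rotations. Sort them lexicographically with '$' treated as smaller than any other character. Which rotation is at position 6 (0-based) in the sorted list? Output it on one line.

Answer: ststtrt$strsts

Derivation:
All 14 rotations (rotation i = S[i:]+S[:i]):
  rot[0] = strstsststtrt$
  rot[1] = trstsststtrt$s
  rot[2] = rstsststtrt$st
  rot[3] = stsststtrt$str
  rot[4] = tsststtrt$strs
  rot[5] = sststtrt$strst
  rot[6] = ststtrt$strsts
  rot[7] = tsttrt$strstss
  rot[8] = sttrt$strstsst
  rot[9] = ttrt$strstssts
  rot[10] = trt$strstsstst
  rot[11] = rt$strstsststt
  rot[12] = t$strstsststtr
  rot[13] = $strstsststtrt
Sorted (with $ < everything):
  sorted[0] = $strstsststtrt
  sorted[1] = rstsststtrt$st
  sorted[2] = rt$strstsststt
  sorted[3] = sststtrt$strst
  sorted[4] = strstsststtrt$
  sorted[5] = stsststtrt$str
  sorted[6] = ststtrt$strsts
  sorted[7] = sttrt$strstsst
  sorted[8] = t$strstsststtr
  sorted[9] = trstsststtrt$s
  sorted[10] = trt$strstsstst
  sorted[11] = tsststtrt$strs
  sorted[12] = tsttrt$strstss
  sorted[13] = ttrt$strstssts
sorted[6] = ststtrt$strsts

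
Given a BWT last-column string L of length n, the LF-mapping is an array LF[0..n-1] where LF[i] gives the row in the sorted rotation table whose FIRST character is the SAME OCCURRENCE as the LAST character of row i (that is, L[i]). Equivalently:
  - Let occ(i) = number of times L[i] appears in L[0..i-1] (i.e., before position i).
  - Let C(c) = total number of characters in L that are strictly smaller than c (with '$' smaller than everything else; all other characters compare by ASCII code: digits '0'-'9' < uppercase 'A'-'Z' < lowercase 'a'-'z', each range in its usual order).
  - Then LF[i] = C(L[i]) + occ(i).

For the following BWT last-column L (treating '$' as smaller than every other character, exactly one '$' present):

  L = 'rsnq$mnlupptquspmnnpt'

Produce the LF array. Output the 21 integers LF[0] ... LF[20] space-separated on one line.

Char counts: '$':1, 'l':1, 'm':2, 'n':4, 'p':4, 'q':2, 'r':1, 's':2, 't':2, 'u':2
C (first-col start): C('$')=0, C('l')=1, C('m')=2, C('n')=4, C('p')=8, C('q')=12, C('r')=14, C('s')=15, C('t')=17, C('u')=19
L[0]='r': occ=0, LF[0]=C('r')+0=14+0=14
L[1]='s': occ=0, LF[1]=C('s')+0=15+0=15
L[2]='n': occ=0, LF[2]=C('n')+0=4+0=4
L[3]='q': occ=0, LF[3]=C('q')+0=12+0=12
L[4]='$': occ=0, LF[4]=C('$')+0=0+0=0
L[5]='m': occ=0, LF[5]=C('m')+0=2+0=2
L[6]='n': occ=1, LF[6]=C('n')+1=4+1=5
L[7]='l': occ=0, LF[7]=C('l')+0=1+0=1
L[8]='u': occ=0, LF[8]=C('u')+0=19+0=19
L[9]='p': occ=0, LF[9]=C('p')+0=8+0=8
L[10]='p': occ=1, LF[10]=C('p')+1=8+1=9
L[11]='t': occ=0, LF[11]=C('t')+0=17+0=17
L[12]='q': occ=1, LF[12]=C('q')+1=12+1=13
L[13]='u': occ=1, LF[13]=C('u')+1=19+1=20
L[14]='s': occ=1, LF[14]=C('s')+1=15+1=16
L[15]='p': occ=2, LF[15]=C('p')+2=8+2=10
L[16]='m': occ=1, LF[16]=C('m')+1=2+1=3
L[17]='n': occ=2, LF[17]=C('n')+2=4+2=6
L[18]='n': occ=3, LF[18]=C('n')+3=4+3=7
L[19]='p': occ=3, LF[19]=C('p')+3=8+3=11
L[20]='t': occ=1, LF[20]=C('t')+1=17+1=18

Answer: 14 15 4 12 0 2 5 1 19 8 9 17 13 20 16 10 3 6 7 11 18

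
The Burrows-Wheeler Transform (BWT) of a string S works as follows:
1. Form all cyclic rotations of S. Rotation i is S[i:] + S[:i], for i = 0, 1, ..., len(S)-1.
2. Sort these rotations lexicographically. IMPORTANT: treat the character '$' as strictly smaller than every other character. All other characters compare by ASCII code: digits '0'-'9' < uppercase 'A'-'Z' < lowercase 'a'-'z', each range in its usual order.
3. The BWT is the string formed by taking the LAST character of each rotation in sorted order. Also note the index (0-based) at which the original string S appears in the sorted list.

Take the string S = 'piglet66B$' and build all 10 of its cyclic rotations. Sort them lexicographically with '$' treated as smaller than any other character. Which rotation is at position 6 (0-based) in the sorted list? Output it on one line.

Answer: iglet66B$p

Derivation:
All 10 rotations (rotation i = S[i:]+S[:i]):
  rot[0] = piglet66B$
  rot[1] = iglet66B$p
  rot[2] = glet66B$pi
  rot[3] = let66B$pig
  rot[4] = et66B$pigl
  rot[5] = t66B$pigle
  rot[6] = 66B$piglet
  rot[7] = 6B$piglet6
  rot[8] = B$piglet66
  rot[9] = $piglet66B
Sorted (with $ < everything):
  sorted[0] = $piglet66B
  sorted[1] = 66B$piglet
  sorted[2] = 6B$piglet6
  sorted[3] = B$piglet66
  sorted[4] = et66B$pigl
  sorted[5] = glet66B$pi
  sorted[6] = iglet66B$p
  sorted[7] = let66B$pig
  sorted[8] = piglet66B$
  sorted[9] = t66B$pigle
sorted[6] = iglet66B$p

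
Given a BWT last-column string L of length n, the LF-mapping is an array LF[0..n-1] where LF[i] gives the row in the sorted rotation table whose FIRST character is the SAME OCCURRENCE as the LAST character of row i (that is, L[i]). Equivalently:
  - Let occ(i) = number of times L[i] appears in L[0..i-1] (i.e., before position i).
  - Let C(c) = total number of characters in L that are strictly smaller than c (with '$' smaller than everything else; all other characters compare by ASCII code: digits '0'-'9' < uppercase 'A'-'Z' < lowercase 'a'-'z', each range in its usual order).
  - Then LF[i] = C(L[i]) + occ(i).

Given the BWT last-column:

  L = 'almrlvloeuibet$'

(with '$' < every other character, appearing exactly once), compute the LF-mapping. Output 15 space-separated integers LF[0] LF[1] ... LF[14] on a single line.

Char counts: '$':1, 'a':1, 'b':1, 'e':2, 'i':1, 'l':3, 'm':1, 'o':1, 'r':1, 't':1, 'u':1, 'v':1
C (first-col start): C('$')=0, C('a')=1, C('b')=2, C('e')=3, C('i')=5, C('l')=6, C('m')=9, C('o')=10, C('r')=11, C('t')=12, C('u')=13, C('v')=14
L[0]='a': occ=0, LF[0]=C('a')+0=1+0=1
L[1]='l': occ=0, LF[1]=C('l')+0=6+0=6
L[2]='m': occ=0, LF[2]=C('m')+0=9+0=9
L[3]='r': occ=0, LF[3]=C('r')+0=11+0=11
L[4]='l': occ=1, LF[4]=C('l')+1=6+1=7
L[5]='v': occ=0, LF[5]=C('v')+0=14+0=14
L[6]='l': occ=2, LF[6]=C('l')+2=6+2=8
L[7]='o': occ=0, LF[7]=C('o')+0=10+0=10
L[8]='e': occ=0, LF[8]=C('e')+0=3+0=3
L[9]='u': occ=0, LF[9]=C('u')+0=13+0=13
L[10]='i': occ=0, LF[10]=C('i')+0=5+0=5
L[11]='b': occ=0, LF[11]=C('b')+0=2+0=2
L[12]='e': occ=1, LF[12]=C('e')+1=3+1=4
L[13]='t': occ=0, LF[13]=C('t')+0=12+0=12
L[14]='$': occ=0, LF[14]=C('$')+0=0+0=0

Answer: 1 6 9 11 7 14 8 10 3 13 5 2 4 12 0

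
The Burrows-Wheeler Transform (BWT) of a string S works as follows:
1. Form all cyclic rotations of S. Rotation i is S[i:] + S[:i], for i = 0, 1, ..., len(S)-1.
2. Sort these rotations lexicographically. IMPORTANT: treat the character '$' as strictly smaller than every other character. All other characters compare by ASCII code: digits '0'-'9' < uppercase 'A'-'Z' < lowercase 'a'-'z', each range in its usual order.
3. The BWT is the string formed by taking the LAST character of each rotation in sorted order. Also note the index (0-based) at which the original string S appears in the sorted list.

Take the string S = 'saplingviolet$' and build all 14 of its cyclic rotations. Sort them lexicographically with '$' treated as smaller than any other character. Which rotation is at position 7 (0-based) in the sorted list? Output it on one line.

All 14 rotations (rotation i = S[i:]+S[:i]):
  rot[0] = saplingviolet$
  rot[1] = aplingviolet$s
  rot[2] = plingviolet$sa
  rot[3] = lingviolet$sap
  rot[4] = ingviolet$sapl
  rot[5] = ngviolet$sapli
  rot[6] = gviolet$saplin
  rot[7] = violet$sapling
  rot[8] = iolet$saplingv
  rot[9] = olet$saplingvi
  rot[10] = let$saplingvio
  rot[11] = et$saplingviol
  rot[12] = t$saplingviole
  rot[13] = $saplingviolet
Sorted (with $ < everything):
  sorted[0] = $saplingviolet
  sorted[1] = aplingviolet$s
  sorted[2] = et$saplingviol
  sorted[3] = gviolet$saplin
  sorted[4] = ingviolet$sapl
  sorted[5] = iolet$saplingv
  sorted[6] = let$saplingvio
  sorted[7] = lingviolet$sap
  sorted[8] = ngviolet$sapli
  sorted[9] = olet$saplingvi
  sorted[10] = plingviolet$sa
  sorted[11] = saplingviolet$
  sorted[12] = t$saplingviole
  sorted[13] = violet$sapling
sorted[7] = lingviolet$sap

Answer: lingviolet$sap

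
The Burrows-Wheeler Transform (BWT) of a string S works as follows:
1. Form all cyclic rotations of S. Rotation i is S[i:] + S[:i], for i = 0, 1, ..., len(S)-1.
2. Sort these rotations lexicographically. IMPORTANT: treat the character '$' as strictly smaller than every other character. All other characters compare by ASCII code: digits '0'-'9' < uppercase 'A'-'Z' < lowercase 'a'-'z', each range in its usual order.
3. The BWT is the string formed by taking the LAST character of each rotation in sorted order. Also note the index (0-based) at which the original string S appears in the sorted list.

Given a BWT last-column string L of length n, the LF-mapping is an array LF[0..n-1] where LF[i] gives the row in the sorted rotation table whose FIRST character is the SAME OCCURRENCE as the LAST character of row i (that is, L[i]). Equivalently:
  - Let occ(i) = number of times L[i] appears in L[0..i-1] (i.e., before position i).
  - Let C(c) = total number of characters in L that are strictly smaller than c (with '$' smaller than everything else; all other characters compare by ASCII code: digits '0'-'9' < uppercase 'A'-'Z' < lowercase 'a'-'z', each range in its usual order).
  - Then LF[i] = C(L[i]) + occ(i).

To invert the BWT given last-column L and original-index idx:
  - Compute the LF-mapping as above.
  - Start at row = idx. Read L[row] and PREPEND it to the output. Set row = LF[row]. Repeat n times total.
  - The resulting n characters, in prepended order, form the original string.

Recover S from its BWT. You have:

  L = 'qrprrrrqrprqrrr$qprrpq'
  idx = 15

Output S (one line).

LF mapping: 5 10 1 11 12 13 14 6 15 2 16 7 17 18 19 0 8 3 20 21 4 9
Walk LF starting at row 15, prepending L[row]:
  step 1: row=15, L[15]='$', prepend. Next row=LF[15]=0
  step 2: row=0, L[0]='q', prepend. Next row=LF[0]=5
  step 3: row=5, L[5]='r', prepend. Next row=LF[5]=13
  step 4: row=13, L[13]='r', prepend. Next row=LF[13]=18
  step 5: row=18, L[18]='r', prepend. Next row=LF[18]=20
  step 6: row=20, L[20]='p', prepend. Next row=LF[20]=4
  step 7: row=4, L[4]='r', prepend. Next row=LF[4]=12
  step 8: row=12, L[12]='r', prepend. Next row=LF[12]=17
  step 9: row=17, L[17]='p', prepend. Next row=LF[17]=3
  step 10: row=3, L[3]='r', prepend. Next row=LF[3]=11
  step 11: row=11, L[11]='q', prepend. Next row=LF[11]=7
  step 12: row=7, L[7]='q', prepend. Next row=LF[7]=6
  step 13: row=6, L[6]='r', prepend. Next row=LF[6]=14
  step 14: row=14, L[14]='r', prepend. Next row=LF[14]=19
  step 15: row=19, L[19]='r', prepend. Next row=LF[19]=21
  step 16: row=21, L[21]='q', prepend. Next row=LF[21]=9
  step 17: row=9, L[9]='p', prepend. Next row=LF[9]=2
  step 18: row=2, L[2]='p', prepend. Next row=LF[2]=1
  step 19: row=1, L[1]='r', prepend. Next row=LF[1]=10
  step 20: row=10, L[10]='r', prepend. Next row=LF[10]=16
  step 21: row=16, L[16]='q', prepend. Next row=LF[16]=8
  step 22: row=8, L[8]='r', prepend. Next row=LF[8]=15
Reversed output: rqrrppqrrrqqrprrprrrq$

Answer: rqrrppqrrrqqrprrprrrq$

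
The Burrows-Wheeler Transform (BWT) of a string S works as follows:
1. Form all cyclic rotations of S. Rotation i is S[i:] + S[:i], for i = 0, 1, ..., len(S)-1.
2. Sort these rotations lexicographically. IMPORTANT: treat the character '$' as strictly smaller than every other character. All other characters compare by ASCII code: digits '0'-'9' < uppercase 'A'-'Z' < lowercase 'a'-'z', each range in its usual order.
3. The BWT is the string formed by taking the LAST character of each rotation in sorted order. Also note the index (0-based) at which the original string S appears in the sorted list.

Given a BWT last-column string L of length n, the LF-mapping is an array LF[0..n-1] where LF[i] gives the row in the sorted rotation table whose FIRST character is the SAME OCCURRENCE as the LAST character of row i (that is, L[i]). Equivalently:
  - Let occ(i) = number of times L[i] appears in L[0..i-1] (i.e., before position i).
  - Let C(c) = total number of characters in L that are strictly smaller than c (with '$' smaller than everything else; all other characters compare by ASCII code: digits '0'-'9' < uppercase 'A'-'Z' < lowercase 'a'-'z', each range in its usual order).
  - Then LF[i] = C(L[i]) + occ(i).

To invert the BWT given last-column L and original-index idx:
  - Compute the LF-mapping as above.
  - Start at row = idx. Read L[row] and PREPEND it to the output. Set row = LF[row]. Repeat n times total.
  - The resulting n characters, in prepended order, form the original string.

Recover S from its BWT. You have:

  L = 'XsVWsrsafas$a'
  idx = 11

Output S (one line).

Answer: sassafrasVWX$

Derivation:
LF mapping: 3 9 1 2 10 8 11 4 7 5 12 0 6
Walk LF starting at row 11, prepending L[row]:
  step 1: row=11, L[11]='$', prepend. Next row=LF[11]=0
  step 2: row=0, L[0]='X', prepend. Next row=LF[0]=3
  step 3: row=3, L[3]='W', prepend. Next row=LF[3]=2
  step 4: row=2, L[2]='V', prepend. Next row=LF[2]=1
  step 5: row=1, L[1]='s', prepend. Next row=LF[1]=9
  step 6: row=9, L[9]='a', prepend. Next row=LF[9]=5
  step 7: row=5, L[5]='r', prepend. Next row=LF[5]=8
  step 8: row=8, L[8]='f', prepend. Next row=LF[8]=7
  step 9: row=7, L[7]='a', prepend. Next row=LF[7]=4
  step 10: row=4, L[4]='s', prepend. Next row=LF[4]=10
  step 11: row=10, L[10]='s', prepend. Next row=LF[10]=12
  step 12: row=12, L[12]='a', prepend. Next row=LF[12]=6
  step 13: row=6, L[6]='s', prepend. Next row=LF[6]=11
Reversed output: sassafrasVWX$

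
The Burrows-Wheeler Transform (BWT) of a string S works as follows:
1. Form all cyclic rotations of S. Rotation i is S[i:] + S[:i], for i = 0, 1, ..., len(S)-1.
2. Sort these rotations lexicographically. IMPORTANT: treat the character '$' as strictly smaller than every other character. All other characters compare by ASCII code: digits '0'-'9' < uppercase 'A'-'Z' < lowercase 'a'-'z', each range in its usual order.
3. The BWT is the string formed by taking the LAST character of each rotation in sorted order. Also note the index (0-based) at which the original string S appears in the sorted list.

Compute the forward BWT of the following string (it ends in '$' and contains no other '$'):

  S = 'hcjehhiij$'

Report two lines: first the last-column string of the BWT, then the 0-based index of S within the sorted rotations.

All 10 rotations (rotation i = S[i:]+S[:i]):
  rot[0] = hcjehhiij$
  rot[1] = cjehhiij$h
  rot[2] = jehhiij$hc
  rot[3] = ehhiij$hcj
  rot[4] = hhiij$hcje
  rot[5] = hiij$hcjeh
  rot[6] = iij$hcjehh
  rot[7] = ij$hcjehhi
  rot[8] = j$hcjehhii
  rot[9] = $hcjehhiij
Sorted (with $ < everything):
  sorted[0] = $hcjehhiij  (last char: 'j')
  sorted[1] = cjehhiij$h  (last char: 'h')
  sorted[2] = ehhiij$hcj  (last char: 'j')
  sorted[3] = hcjehhiij$  (last char: '$')
  sorted[4] = hhiij$hcje  (last char: 'e')
  sorted[5] = hiij$hcjeh  (last char: 'h')
  sorted[6] = iij$hcjehh  (last char: 'h')
  sorted[7] = ij$hcjehhi  (last char: 'i')
  sorted[8] = j$hcjehhii  (last char: 'i')
  sorted[9] = jehhiij$hc  (last char: 'c')
Last column: jhj$ehhiic
Original string S is at sorted index 3

Answer: jhj$ehhiic
3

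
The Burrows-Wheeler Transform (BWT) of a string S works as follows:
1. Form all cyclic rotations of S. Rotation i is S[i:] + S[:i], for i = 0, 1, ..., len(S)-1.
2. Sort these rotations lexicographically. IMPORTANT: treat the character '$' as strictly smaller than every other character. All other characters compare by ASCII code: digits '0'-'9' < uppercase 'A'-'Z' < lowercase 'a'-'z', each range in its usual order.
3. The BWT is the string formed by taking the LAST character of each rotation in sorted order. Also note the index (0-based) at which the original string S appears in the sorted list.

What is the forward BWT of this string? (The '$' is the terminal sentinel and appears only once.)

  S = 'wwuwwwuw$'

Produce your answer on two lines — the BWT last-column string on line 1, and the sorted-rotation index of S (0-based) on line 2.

Answer: wwwuwww$u
7

Derivation:
All 9 rotations (rotation i = S[i:]+S[:i]):
  rot[0] = wwuwwwuw$
  rot[1] = wuwwwuw$w
  rot[2] = uwwwuw$ww
  rot[3] = wwwuw$wwu
  rot[4] = wwuw$wwuw
  rot[5] = wuw$wwuww
  rot[6] = uw$wwuwww
  rot[7] = w$wwuwwwu
  rot[8] = $wwuwwwuw
Sorted (with $ < everything):
  sorted[0] = $wwuwwwuw  (last char: 'w')
  sorted[1] = uw$wwuwww  (last char: 'w')
  sorted[2] = uwwwuw$ww  (last char: 'w')
  sorted[3] = w$wwuwwwu  (last char: 'u')
  sorted[4] = wuw$wwuww  (last char: 'w')
  sorted[5] = wuwwwuw$w  (last char: 'w')
  sorted[6] = wwuw$wwuw  (last char: 'w')
  sorted[7] = wwuwwwuw$  (last char: '$')
  sorted[8] = wwwuw$wwu  (last char: 'u')
Last column: wwwuwww$u
Original string S is at sorted index 7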